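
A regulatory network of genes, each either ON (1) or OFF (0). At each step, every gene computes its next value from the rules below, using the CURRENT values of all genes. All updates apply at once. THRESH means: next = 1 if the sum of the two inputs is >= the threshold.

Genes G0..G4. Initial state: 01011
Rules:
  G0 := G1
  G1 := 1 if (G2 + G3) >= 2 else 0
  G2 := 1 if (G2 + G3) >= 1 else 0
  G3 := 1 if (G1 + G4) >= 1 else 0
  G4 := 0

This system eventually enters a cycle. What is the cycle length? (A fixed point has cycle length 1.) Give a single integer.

Answer: 2

Derivation:
Step 0: 01011
Step 1: G0=G1=1 G1=(0+1>=2)=0 G2=(0+1>=1)=1 G3=(1+1>=1)=1 G4=0(const) -> 10110
Step 2: G0=G1=0 G1=(1+1>=2)=1 G2=(1+1>=1)=1 G3=(0+0>=1)=0 G4=0(const) -> 01100
Step 3: G0=G1=1 G1=(1+0>=2)=0 G2=(1+0>=1)=1 G3=(1+0>=1)=1 G4=0(const) -> 10110
State from step 3 equals state from step 1 -> cycle length 2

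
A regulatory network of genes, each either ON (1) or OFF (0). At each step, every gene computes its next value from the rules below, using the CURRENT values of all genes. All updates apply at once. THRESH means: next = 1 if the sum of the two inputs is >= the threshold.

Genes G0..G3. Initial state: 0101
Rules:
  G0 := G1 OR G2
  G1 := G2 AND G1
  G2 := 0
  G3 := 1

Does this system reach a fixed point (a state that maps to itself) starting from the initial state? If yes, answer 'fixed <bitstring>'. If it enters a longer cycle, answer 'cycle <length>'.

Step 0: 0101
Step 1: G0=G1|G2=1|0=1 G1=G2&G1=0&1=0 G2=0(const) G3=1(const) -> 1001
Step 2: G0=G1|G2=0|0=0 G1=G2&G1=0&0=0 G2=0(const) G3=1(const) -> 0001
Step 3: G0=G1|G2=0|0=0 G1=G2&G1=0&0=0 G2=0(const) G3=1(const) -> 0001
Fixed point reached at step 2: 0001

Answer: fixed 0001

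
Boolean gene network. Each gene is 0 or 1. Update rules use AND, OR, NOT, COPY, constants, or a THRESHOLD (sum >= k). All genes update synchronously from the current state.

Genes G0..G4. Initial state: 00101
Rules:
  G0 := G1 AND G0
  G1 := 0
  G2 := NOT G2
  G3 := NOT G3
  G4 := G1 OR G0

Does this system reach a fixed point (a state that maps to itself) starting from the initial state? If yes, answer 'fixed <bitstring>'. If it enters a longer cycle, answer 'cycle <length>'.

Answer: cycle 2

Derivation:
Step 0: 00101
Step 1: G0=G1&G0=0&0=0 G1=0(const) G2=NOT G2=NOT 1=0 G3=NOT G3=NOT 0=1 G4=G1|G0=0|0=0 -> 00010
Step 2: G0=G1&G0=0&0=0 G1=0(const) G2=NOT G2=NOT 0=1 G3=NOT G3=NOT 1=0 G4=G1|G0=0|0=0 -> 00100
Step 3: G0=G1&G0=0&0=0 G1=0(const) G2=NOT G2=NOT 1=0 G3=NOT G3=NOT 0=1 G4=G1|G0=0|0=0 -> 00010
Cycle of length 2 starting at step 1 -> no fixed point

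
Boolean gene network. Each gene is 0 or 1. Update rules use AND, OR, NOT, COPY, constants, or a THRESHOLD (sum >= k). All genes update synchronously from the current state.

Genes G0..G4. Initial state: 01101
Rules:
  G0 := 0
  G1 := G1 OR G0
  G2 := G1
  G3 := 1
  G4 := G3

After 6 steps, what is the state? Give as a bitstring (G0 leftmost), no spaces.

Step 1: G0=0(const) G1=G1|G0=1|0=1 G2=G1=1 G3=1(const) G4=G3=0 -> 01110
Step 2: G0=0(const) G1=G1|G0=1|0=1 G2=G1=1 G3=1(const) G4=G3=1 -> 01111
Step 3: G0=0(const) G1=G1|G0=1|0=1 G2=G1=1 G3=1(const) G4=G3=1 -> 01111
Step 4: G0=0(const) G1=G1|G0=1|0=1 G2=G1=1 G3=1(const) G4=G3=1 -> 01111
Step 5: G0=0(const) G1=G1|G0=1|0=1 G2=G1=1 G3=1(const) G4=G3=1 -> 01111
Step 6: G0=0(const) G1=G1|G0=1|0=1 G2=G1=1 G3=1(const) G4=G3=1 -> 01111

01111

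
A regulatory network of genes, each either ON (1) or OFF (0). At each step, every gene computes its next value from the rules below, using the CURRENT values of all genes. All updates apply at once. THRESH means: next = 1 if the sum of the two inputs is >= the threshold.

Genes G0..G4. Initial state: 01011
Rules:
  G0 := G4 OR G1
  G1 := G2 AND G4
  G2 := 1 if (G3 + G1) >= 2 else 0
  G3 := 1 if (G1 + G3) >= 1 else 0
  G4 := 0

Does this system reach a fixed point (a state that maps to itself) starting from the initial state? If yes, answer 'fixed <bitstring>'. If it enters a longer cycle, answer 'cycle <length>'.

Answer: fixed 00010

Derivation:
Step 0: 01011
Step 1: G0=G4|G1=1|1=1 G1=G2&G4=0&1=0 G2=(1+1>=2)=1 G3=(1+1>=1)=1 G4=0(const) -> 10110
Step 2: G0=G4|G1=0|0=0 G1=G2&G4=1&0=0 G2=(1+0>=2)=0 G3=(0+1>=1)=1 G4=0(const) -> 00010
Step 3: G0=G4|G1=0|0=0 G1=G2&G4=0&0=0 G2=(1+0>=2)=0 G3=(0+1>=1)=1 G4=0(const) -> 00010
Fixed point reached at step 2: 00010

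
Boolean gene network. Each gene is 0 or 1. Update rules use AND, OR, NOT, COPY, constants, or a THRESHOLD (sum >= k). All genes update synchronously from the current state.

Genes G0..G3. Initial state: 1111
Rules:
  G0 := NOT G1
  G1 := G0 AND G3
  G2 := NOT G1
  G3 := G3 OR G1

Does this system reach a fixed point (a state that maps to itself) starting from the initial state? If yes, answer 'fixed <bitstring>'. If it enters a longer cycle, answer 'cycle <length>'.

Step 0: 1111
Step 1: G0=NOT G1=NOT 1=0 G1=G0&G3=1&1=1 G2=NOT G1=NOT 1=0 G3=G3|G1=1|1=1 -> 0101
Step 2: G0=NOT G1=NOT 1=0 G1=G0&G3=0&1=0 G2=NOT G1=NOT 1=0 G3=G3|G1=1|1=1 -> 0001
Step 3: G0=NOT G1=NOT 0=1 G1=G0&G3=0&1=0 G2=NOT G1=NOT 0=1 G3=G3|G1=1|0=1 -> 1011
Step 4: G0=NOT G1=NOT 0=1 G1=G0&G3=1&1=1 G2=NOT G1=NOT 0=1 G3=G3|G1=1|0=1 -> 1111
Cycle of length 4 starting at step 0 -> no fixed point

Answer: cycle 4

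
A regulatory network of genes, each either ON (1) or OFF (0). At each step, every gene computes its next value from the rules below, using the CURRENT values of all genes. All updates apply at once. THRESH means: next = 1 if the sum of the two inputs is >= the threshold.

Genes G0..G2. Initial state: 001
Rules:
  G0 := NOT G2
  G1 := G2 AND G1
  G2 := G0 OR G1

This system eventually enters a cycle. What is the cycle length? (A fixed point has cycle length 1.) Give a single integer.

Answer: 4

Derivation:
Step 0: 001
Step 1: G0=NOT G2=NOT 1=0 G1=G2&G1=1&0=0 G2=G0|G1=0|0=0 -> 000
Step 2: G0=NOT G2=NOT 0=1 G1=G2&G1=0&0=0 G2=G0|G1=0|0=0 -> 100
Step 3: G0=NOT G2=NOT 0=1 G1=G2&G1=0&0=0 G2=G0|G1=1|0=1 -> 101
Step 4: G0=NOT G2=NOT 1=0 G1=G2&G1=1&0=0 G2=G0|G1=1|0=1 -> 001
State from step 4 equals state from step 0 -> cycle length 4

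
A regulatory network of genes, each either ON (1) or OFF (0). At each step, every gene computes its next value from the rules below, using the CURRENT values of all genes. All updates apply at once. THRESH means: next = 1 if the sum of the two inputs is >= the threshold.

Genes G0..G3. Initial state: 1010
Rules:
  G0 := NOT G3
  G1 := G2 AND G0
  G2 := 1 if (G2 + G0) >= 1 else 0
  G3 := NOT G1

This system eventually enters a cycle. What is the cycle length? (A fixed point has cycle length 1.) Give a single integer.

Answer: 3

Derivation:
Step 0: 1010
Step 1: G0=NOT G3=NOT 0=1 G1=G2&G0=1&1=1 G2=(1+1>=1)=1 G3=NOT G1=NOT 0=1 -> 1111
Step 2: G0=NOT G3=NOT 1=0 G1=G2&G0=1&1=1 G2=(1+1>=1)=1 G3=NOT G1=NOT 1=0 -> 0110
Step 3: G0=NOT G3=NOT 0=1 G1=G2&G0=1&0=0 G2=(1+0>=1)=1 G3=NOT G1=NOT 1=0 -> 1010
State from step 3 equals state from step 0 -> cycle length 3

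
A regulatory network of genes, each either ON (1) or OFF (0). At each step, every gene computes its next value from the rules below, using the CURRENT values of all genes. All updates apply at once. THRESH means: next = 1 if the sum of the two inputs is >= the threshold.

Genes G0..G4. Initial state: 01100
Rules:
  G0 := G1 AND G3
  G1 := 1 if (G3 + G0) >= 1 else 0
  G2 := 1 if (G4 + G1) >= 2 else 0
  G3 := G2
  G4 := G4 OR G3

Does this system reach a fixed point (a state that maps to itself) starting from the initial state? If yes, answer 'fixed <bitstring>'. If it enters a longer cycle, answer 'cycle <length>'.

Step 0: 01100
Step 1: G0=G1&G3=1&0=0 G1=(0+0>=1)=0 G2=(0+1>=2)=0 G3=G2=1 G4=G4|G3=0|0=0 -> 00010
Step 2: G0=G1&G3=0&1=0 G1=(1+0>=1)=1 G2=(0+0>=2)=0 G3=G2=0 G4=G4|G3=0|1=1 -> 01001
Step 3: G0=G1&G3=1&0=0 G1=(0+0>=1)=0 G2=(1+1>=2)=1 G3=G2=0 G4=G4|G3=1|0=1 -> 00101
Step 4: G0=G1&G3=0&0=0 G1=(0+0>=1)=0 G2=(1+0>=2)=0 G3=G2=1 G4=G4|G3=1|0=1 -> 00011
Step 5: G0=G1&G3=0&1=0 G1=(1+0>=1)=1 G2=(1+0>=2)=0 G3=G2=0 G4=G4|G3=1|1=1 -> 01001
Cycle of length 3 starting at step 2 -> no fixed point

Answer: cycle 3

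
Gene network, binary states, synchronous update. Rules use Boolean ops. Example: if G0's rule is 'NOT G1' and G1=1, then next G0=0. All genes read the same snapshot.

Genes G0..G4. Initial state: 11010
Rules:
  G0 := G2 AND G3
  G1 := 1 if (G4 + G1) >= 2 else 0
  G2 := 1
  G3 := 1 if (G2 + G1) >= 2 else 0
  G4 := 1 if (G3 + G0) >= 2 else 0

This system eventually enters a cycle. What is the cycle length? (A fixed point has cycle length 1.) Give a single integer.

Answer: 1

Derivation:
Step 0: 11010
Step 1: G0=G2&G3=0&1=0 G1=(0+1>=2)=0 G2=1(const) G3=(0+1>=2)=0 G4=(1+1>=2)=1 -> 00101
Step 2: G0=G2&G3=1&0=0 G1=(1+0>=2)=0 G2=1(const) G3=(1+0>=2)=0 G4=(0+0>=2)=0 -> 00100
Step 3: G0=G2&G3=1&0=0 G1=(0+0>=2)=0 G2=1(const) G3=(1+0>=2)=0 G4=(0+0>=2)=0 -> 00100
State from step 3 equals state from step 2 -> cycle length 1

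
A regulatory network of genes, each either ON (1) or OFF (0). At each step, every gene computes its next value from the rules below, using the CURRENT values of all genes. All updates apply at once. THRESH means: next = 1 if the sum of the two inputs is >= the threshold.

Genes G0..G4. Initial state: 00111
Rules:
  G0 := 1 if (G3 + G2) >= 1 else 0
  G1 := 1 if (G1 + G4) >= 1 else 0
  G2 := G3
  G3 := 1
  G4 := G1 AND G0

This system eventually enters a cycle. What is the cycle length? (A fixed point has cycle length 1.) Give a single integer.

Step 0: 00111
Step 1: G0=(1+1>=1)=1 G1=(0+1>=1)=1 G2=G3=1 G3=1(const) G4=G1&G0=0&0=0 -> 11110
Step 2: G0=(1+1>=1)=1 G1=(1+0>=1)=1 G2=G3=1 G3=1(const) G4=G1&G0=1&1=1 -> 11111
Step 3: G0=(1+1>=1)=1 G1=(1+1>=1)=1 G2=G3=1 G3=1(const) G4=G1&G0=1&1=1 -> 11111
State from step 3 equals state from step 2 -> cycle length 1

Answer: 1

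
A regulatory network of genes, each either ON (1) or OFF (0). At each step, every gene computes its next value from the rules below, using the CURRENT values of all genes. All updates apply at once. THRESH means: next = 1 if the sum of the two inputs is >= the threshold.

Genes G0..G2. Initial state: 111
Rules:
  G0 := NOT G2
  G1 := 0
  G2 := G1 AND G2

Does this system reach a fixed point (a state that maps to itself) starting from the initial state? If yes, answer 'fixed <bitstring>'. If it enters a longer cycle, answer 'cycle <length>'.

Step 0: 111
Step 1: G0=NOT G2=NOT 1=0 G1=0(const) G2=G1&G2=1&1=1 -> 001
Step 2: G0=NOT G2=NOT 1=0 G1=0(const) G2=G1&G2=0&1=0 -> 000
Step 3: G0=NOT G2=NOT 0=1 G1=0(const) G2=G1&G2=0&0=0 -> 100
Step 4: G0=NOT G2=NOT 0=1 G1=0(const) G2=G1&G2=0&0=0 -> 100
Fixed point reached at step 3: 100

Answer: fixed 100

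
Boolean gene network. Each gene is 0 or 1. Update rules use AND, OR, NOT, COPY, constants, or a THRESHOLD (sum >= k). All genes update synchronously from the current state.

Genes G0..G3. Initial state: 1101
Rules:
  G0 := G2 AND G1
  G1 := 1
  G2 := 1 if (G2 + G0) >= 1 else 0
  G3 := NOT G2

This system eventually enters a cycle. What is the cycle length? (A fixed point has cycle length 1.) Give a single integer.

Step 0: 1101
Step 1: G0=G2&G1=0&1=0 G1=1(const) G2=(0+1>=1)=1 G3=NOT G2=NOT 0=1 -> 0111
Step 2: G0=G2&G1=1&1=1 G1=1(const) G2=(1+0>=1)=1 G3=NOT G2=NOT 1=0 -> 1110
Step 3: G0=G2&G1=1&1=1 G1=1(const) G2=(1+1>=1)=1 G3=NOT G2=NOT 1=0 -> 1110
State from step 3 equals state from step 2 -> cycle length 1

Answer: 1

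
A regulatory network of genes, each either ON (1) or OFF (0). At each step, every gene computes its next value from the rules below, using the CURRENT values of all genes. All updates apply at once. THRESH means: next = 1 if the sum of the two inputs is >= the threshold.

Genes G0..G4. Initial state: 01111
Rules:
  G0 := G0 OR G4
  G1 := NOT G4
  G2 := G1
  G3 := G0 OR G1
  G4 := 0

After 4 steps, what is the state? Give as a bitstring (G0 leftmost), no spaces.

Step 1: G0=G0|G4=0|1=1 G1=NOT G4=NOT 1=0 G2=G1=1 G3=G0|G1=0|1=1 G4=0(const) -> 10110
Step 2: G0=G0|G4=1|0=1 G1=NOT G4=NOT 0=1 G2=G1=0 G3=G0|G1=1|0=1 G4=0(const) -> 11010
Step 3: G0=G0|G4=1|0=1 G1=NOT G4=NOT 0=1 G2=G1=1 G3=G0|G1=1|1=1 G4=0(const) -> 11110
Step 4: G0=G0|G4=1|0=1 G1=NOT G4=NOT 0=1 G2=G1=1 G3=G0|G1=1|1=1 G4=0(const) -> 11110

11110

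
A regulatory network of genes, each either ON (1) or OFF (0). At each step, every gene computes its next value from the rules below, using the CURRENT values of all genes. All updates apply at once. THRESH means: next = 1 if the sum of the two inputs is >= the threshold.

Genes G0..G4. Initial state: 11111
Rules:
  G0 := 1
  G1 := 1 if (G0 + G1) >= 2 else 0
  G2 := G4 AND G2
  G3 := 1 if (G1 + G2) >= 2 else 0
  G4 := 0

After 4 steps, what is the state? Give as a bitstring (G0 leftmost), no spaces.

Step 1: G0=1(const) G1=(1+1>=2)=1 G2=G4&G2=1&1=1 G3=(1+1>=2)=1 G4=0(const) -> 11110
Step 2: G0=1(const) G1=(1+1>=2)=1 G2=G4&G2=0&1=0 G3=(1+1>=2)=1 G4=0(const) -> 11010
Step 3: G0=1(const) G1=(1+1>=2)=1 G2=G4&G2=0&0=0 G3=(1+0>=2)=0 G4=0(const) -> 11000
Step 4: G0=1(const) G1=(1+1>=2)=1 G2=G4&G2=0&0=0 G3=(1+0>=2)=0 G4=0(const) -> 11000

11000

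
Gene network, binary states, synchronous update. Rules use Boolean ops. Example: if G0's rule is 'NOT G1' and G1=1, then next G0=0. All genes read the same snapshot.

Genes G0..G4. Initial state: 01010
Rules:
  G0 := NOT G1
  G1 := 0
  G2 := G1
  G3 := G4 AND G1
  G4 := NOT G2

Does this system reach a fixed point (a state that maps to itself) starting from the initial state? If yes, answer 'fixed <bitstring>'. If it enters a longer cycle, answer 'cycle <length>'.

Step 0: 01010
Step 1: G0=NOT G1=NOT 1=0 G1=0(const) G2=G1=1 G3=G4&G1=0&1=0 G4=NOT G2=NOT 0=1 -> 00101
Step 2: G0=NOT G1=NOT 0=1 G1=0(const) G2=G1=0 G3=G4&G1=1&0=0 G4=NOT G2=NOT 1=0 -> 10000
Step 3: G0=NOT G1=NOT 0=1 G1=0(const) G2=G1=0 G3=G4&G1=0&0=0 G4=NOT G2=NOT 0=1 -> 10001
Step 4: G0=NOT G1=NOT 0=1 G1=0(const) G2=G1=0 G3=G4&G1=1&0=0 G4=NOT G2=NOT 0=1 -> 10001
Fixed point reached at step 3: 10001

Answer: fixed 10001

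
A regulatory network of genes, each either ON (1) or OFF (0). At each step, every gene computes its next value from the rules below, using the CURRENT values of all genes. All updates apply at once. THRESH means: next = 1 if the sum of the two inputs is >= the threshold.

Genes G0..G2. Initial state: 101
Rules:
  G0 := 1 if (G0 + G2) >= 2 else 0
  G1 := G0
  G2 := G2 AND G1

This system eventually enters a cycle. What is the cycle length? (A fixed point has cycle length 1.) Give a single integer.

Step 0: 101
Step 1: G0=(1+1>=2)=1 G1=G0=1 G2=G2&G1=1&0=0 -> 110
Step 2: G0=(1+0>=2)=0 G1=G0=1 G2=G2&G1=0&1=0 -> 010
Step 3: G0=(0+0>=2)=0 G1=G0=0 G2=G2&G1=0&1=0 -> 000
Step 4: G0=(0+0>=2)=0 G1=G0=0 G2=G2&G1=0&0=0 -> 000
State from step 4 equals state from step 3 -> cycle length 1

Answer: 1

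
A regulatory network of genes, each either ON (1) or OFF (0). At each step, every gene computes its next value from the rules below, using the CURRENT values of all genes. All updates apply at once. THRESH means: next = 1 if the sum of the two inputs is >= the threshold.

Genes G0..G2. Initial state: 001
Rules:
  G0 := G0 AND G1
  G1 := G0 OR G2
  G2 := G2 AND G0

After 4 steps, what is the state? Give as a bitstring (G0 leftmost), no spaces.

Step 1: G0=G0&G1=0&0=0 G1=G0|G2=0|1=1 G2=G2&G0=1&0=0 -> 010
Step 2: G0=G0&G1=0&1=0 G1=G0|G2=0|0=0 G2=G2&G0=0&0=0 -> 000
Step 3: G0=G0&G1=0&0=0 G1=G0|G2=0|0=0 G2=G2&G0=0&0=0 -> 000
Step 4: G0=G0&G1=0&0=0 G1=G0|G2=0|0=0 G2=G2&G0=0&0=0 -> 000

000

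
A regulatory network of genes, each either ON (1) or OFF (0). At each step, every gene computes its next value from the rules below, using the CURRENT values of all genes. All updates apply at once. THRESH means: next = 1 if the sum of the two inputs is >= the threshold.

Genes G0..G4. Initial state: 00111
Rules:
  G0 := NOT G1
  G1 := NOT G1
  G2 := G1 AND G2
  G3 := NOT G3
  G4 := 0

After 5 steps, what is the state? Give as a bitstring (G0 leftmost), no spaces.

Step 1: G0=NOT G1=NOT 0=1 G1=NOT G1=NOT 0=1 G2=G1&G2=0&1=0 G3=NOT G3=NOT 1=0 G4=0(const) -> 11000
Step 2: G0=NOT G1=NOT 1=0 G1=NOT G1=NOT 1=0 G2=G1&G2=1&0=0 G3=NOT G3=NOT 0=1 G4=0(const) -> 00010
Step 3: G0=NOT G1=NOT 0=1 G1=NOT G1=NOT 0=1 G2=G1&G2=0&0=0 G3=NOT G3=NOT 1=0 G4=0(const) -> 11000
Step 4: G0=NOT G1=NOT 1=0 G1=NOT G1=NOT 1=0 G2=G1&G2=1&0=0 G3=NOT G3=NOT 0=1 G4=0(const) -> 00010
Step 5: G0=NOT G1=NOT 0=1 G1=NOT G1=NOT 0=1 G2=G1&G2=0&0=0 G3=NOT G3=NOT 1=0 G4=0(const) -> 11000

11000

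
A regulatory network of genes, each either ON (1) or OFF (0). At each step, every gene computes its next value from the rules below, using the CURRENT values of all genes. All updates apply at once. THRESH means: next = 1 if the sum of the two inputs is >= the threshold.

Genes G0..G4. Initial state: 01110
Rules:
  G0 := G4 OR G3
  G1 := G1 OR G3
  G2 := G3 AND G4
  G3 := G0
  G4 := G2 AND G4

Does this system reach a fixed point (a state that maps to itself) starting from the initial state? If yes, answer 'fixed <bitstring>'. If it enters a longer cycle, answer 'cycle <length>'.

Step 0: 01110
Step 1: G0=G4|G3=0|1=1 G1=G1|G3=1|1=1 G2=G3&G4=1&0=0 G3=G0=0 G4=G2&G4=1&0=0 -> 11000
Step 2: G0=G4|G3=0|0=0 G1=G1|G3=1|0=1 G2=G3&G4=0&0=0 G3=G0=1 G4=G2&G4=0&0=0 -> 01010
Step 3: G0=G4|G3=0|1=1 G1=G1|G3=1|1=1 G2=G3&G4=1&0=0 G3=G0=0 G4=G2&G4=0&0=0 -> 11000
Cycle of length 2 starting at step 1 -> no fixed point

Answer: cycle 2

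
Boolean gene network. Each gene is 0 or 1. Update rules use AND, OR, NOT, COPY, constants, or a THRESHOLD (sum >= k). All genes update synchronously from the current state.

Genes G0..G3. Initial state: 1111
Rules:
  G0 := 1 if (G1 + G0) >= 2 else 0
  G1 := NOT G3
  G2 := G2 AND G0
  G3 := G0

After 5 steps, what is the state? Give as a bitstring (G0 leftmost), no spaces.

Step 1: G0=(1+1>=2)=1 G1=NOT G3=NOT 1=0 G2=G2&G0=1&1=1 G3=G0=1 -> 1011
Step 2: G0=(0+1>=2)=0 G1=NOT G3=NOT 1=0 G2=G2&G0=1&1=1 G3=G0=1 -> 0011
Step 3: G0=(0+0>=2)=0 G1=NOT G3=NOT 1=0 G2=G2&G0=1&0=0 G3=G0=0 -> 0000
Step 4: G0=(0+0>=2)=0 G1=NOT G3=NOT 0=1 G2=G2&G0=0&0=0 G3=G0=0 -> 0100
Step 5: G0=(1+0>=2)=0 G1=NOT G3=NOT 0=1 G2=G2&G0=0&0=0 G3=G0=0 -> 0100

0100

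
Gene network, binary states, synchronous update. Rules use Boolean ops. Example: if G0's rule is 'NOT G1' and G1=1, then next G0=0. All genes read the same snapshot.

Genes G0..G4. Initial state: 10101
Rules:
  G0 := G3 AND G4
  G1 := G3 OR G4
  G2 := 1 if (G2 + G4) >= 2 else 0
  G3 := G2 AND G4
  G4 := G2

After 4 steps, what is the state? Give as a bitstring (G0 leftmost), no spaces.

Step 1: G0=G3&G4=0&1=0 G1=G3|G4=0|1=1 G2=(1+1>=2)=1 G3=G2&G4=1&1=1 G4=G2=1 -> 01111
Step 2: G0=G3&G4=1&1=1 G1=G3|G4=1|1=1 G2=(1+1>=2)=1 G3=G2&G4=1&1=1 G4=G2=1 -> 11111
Step 3: G0=G3&G4=1&1=1 G1=G3|G4=1|1=1 G2=(1+1>=2)=1 G3=G2&G4=1&1=1 G4=G2=1 -> 11111
Step 4: G0=G3&G4=1&1=1 G1=G3|G4=1|1=1 G2=(1+1>=2)=1 G3=G2&G4=1&1=1 G4=G2=1 -> 11111

11111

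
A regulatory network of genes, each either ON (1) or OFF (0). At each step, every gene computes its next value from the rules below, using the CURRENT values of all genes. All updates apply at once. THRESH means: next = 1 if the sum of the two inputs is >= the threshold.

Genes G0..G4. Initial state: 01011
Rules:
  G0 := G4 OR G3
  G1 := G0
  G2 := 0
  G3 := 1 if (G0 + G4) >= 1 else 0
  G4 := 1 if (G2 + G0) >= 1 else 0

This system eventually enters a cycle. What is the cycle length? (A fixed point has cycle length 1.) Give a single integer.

Step 0: 01011
Step 1: G0=G4|G3=1|1=1 G1=G0=0 G2=0(const) G3=(0+1>=1)=1 G4=(0+0>=1)=0 -> 10010
Step 2: G0=G4|G3=0|1=1 G1=G0=1 G2=0(const) G3=(1+0>=1)=1 G4=(0+1>=1)=1 -> 11011
Step 3: G0=G4|G3=1|1=1 G1=G0=1 G2=0(const) G3=(1+1>=1)=1 G4=(0+1>=1)=1 -> 11011
State from step 3 equals state from step 2 -> cycle length 1

Answer: 1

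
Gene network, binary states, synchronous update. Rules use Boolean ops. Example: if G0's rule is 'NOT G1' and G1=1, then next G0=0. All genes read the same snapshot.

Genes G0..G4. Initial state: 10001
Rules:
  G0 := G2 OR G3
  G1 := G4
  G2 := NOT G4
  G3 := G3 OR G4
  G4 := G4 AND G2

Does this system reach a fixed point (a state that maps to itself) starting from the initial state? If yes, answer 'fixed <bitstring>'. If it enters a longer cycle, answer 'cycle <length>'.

Step 0: 10001
Step 1: G0=G2|G3=0|0=0 G1=G4=1 G2=NOT G4=NOT 1=0 G3=G3|G4=0|1=1 G4=G4&G2=1&0=0 -> 01010
Step 2: G0=G2|G3=0|1=1 G1=G4=0 G2=NOT G4=NOT 0=1 G3=G3|G4=1|0=1 G4=G4&G2=0&0=0 -> 10110
Step 3: G0=G2|G3=1|1=1 G1=G4=0 G2=NOT G4=NOT 0=1 G3=G3|G4=1|0=1 G4=G4&G2=0&1=0 -> 10110
Fixed point reached at step 2: 10110

Answer: fixed 10110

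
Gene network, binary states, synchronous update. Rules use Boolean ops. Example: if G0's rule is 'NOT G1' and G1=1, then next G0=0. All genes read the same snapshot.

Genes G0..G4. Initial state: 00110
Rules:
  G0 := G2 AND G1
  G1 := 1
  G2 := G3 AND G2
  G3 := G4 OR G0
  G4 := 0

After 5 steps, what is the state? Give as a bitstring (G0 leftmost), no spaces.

Step 1: G0=G2&G1=1&0=0 G1=1(const) G2=G3&G2=1&1=1 G3=G4|G0=0|0=0 G4=0(const) -> 01100
Step 2: G0=G2&G1=1&1=1 G1=1(const) G2=G3&G2=0&1=0 G3=G4|G0=0|0=0 G4=0(const) -> 11000
Step 3: G0=G2&G1=0&1=0 G1=1(const) G2=G3&G2=0&0=0 G3=G4|G0=0|1=1 G4=0(const) -> 01010
Step 4: G0=G2&G1=0&1=0 G1=1(const) G2=G3&G2=1&0=0 G3=G4|G0=0|0=0 G4=0(const) -> 01000
Step 5: G0=G2&G1=0&1=0 G1=1(const) G2=G3&G2=0&0=0 G3=G4|G0=0|0=0 G4=0(const) -> 01000

01000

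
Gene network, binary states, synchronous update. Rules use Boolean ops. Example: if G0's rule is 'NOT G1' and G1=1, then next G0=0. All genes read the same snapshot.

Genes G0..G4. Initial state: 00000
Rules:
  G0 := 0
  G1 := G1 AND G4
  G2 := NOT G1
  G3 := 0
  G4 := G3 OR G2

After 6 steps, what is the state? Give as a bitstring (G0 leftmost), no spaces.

Step 1: G0=0(const) G1=G1&G4=0&0=0 G2=NOT G1=NOT 0=1 G3=0(const) G4=G3|G2=0|0=0 -> 00100
Step 2: G0=0(const) G1=G1&G4=0&0=0 G2=NOT G1=NOT 0=1 G3=0(const) G4=G3|G2=0|1=1 -> 00101
Step 3: G0=0(const) G1=G1&G4=0&1=0 G2=NOT G1=NOT 0=1 G3=0(const) G4=G3|G2=0|1=1 -> 00101
Step 4: G0=0(const) G1=G1&G4=0&1=0 G2=NOT G1=NOT 0=1 G3=0(const) G4=G3|G2=0|1=1 -> 00101
Step 5: G0=0(const) G1=G1&G4=0&1=0 G2=NOT G1=NOT 0=1 G3=0(const) G4=G3|G2=0|1=1 -> 00101
Step 6: G0=0(const) G1=G1&G4=0&1=0 G2=NOT G1=NOT 0=1 G3=0(const) G4=G3|G2=0|1=1 -> 00101

00101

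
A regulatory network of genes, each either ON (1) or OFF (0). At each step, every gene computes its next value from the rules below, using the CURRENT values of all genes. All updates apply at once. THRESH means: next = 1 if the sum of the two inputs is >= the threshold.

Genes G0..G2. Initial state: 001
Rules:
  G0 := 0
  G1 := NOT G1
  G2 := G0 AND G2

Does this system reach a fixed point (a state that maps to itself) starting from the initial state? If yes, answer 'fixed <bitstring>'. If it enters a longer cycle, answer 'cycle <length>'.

Answer: cycle 2

Derivation:
Step 0: 001
Step 1: G0=0(const) G1=NOT G1=NOT 0=1 G2=G0&G2=0&1=0 -> 010
Step 2: G0=0(const) G1=NOT G1=NOT 1=0 G2=G0&G2=0&0=0 -> 000
Step 3: G0=0(const) G1=NOT G1=NOT 0=1 G2=G0&G2=0&0=0 -> 010
Cycle of length 2 starting at step 1 -> no fixed point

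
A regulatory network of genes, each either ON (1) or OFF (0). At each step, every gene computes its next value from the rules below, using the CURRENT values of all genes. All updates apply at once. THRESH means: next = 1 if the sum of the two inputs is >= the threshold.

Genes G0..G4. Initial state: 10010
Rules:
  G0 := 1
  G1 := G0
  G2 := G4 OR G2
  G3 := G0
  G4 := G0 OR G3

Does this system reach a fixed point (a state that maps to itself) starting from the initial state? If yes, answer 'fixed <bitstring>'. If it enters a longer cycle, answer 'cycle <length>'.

Answer: fixed 11111

Derivation:
Step 0: 10010
Step 1: G0=1(const) G1=G0=1 G2=G4|G2=0|0=0 G3=G0=1 G4=G0|G3=1|1=1 -> 11011
Step 2: G0=1(const) G1=G0=1 G2=G4|G2=1|0=1 G3=G0=1 G4=G0|G3=1|1=1 -> 11111
Step 3: G0=1(const) G1=G0=1 G2=G4|G2=1|1=1 G3=G0=1 G4=G0|G3=1|1=1 -> 11111
Fixed point reached at step 2: 11111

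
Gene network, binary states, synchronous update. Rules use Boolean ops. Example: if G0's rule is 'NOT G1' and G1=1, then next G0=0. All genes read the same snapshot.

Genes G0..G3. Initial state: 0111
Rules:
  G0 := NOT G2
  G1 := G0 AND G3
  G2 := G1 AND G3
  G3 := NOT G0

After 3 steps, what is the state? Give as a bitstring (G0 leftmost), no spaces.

Step 1: G0=NOT G2=NOT 1=0 G1=G0&G3=0&1=0 G2=G1&G3=1&1=1 G3=NOT G0=NOT 0=1 -> 0011
Step 2: G0=NOT G2=NOT 1=0 G1=G0&G3=0&1=0 G2=G1&G3=0&1=0 G3=NOT G0=NOT 0=1 -> 0001
Step 3: G0=NOT G2=NOT 0=1 G1=G0&G3=0&1=0 G2=G1&G3=0&1=0 G3=NOT G0=NOT 0=1 -> 1001

1001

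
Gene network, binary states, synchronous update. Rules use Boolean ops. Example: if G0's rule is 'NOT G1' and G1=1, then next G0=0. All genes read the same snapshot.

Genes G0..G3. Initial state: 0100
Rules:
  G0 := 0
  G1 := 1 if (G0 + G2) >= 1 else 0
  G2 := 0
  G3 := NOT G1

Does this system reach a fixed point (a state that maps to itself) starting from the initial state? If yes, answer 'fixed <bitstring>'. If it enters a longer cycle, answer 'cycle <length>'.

Step 0: 0100
Step 1: G0=0(const) G1=(0+0>=1)=0 G2=0(const) G3=NOT G1=NOT 1=0 -> 0000
Step 2: G0=0(const) G1=(0+0>=1)=0 G2=0(const) G3=NOT G1=NOT 0=1 -> 0001
Step 3: G0=0(const) G1=(0+0>=1)=0 G2=0(const) G3=NOT G1=NOT 0=1 -> 0001
Fixed point reached at step 2: 0001

Answer: fixed 0001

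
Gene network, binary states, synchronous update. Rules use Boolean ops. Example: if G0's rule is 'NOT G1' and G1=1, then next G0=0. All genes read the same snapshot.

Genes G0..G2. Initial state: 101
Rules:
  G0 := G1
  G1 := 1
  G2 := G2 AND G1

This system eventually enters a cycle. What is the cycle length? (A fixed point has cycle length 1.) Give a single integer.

Step 0: 101
Step 1: G0=G1=0 G1=1(const) G2=G2&G1=1&0=0 -> 010
Step 2: G0=G1=1 G1=1(const) G2=G2&G1=0&1=0 -> 110
Step 3: G0=G1=1 G1=1(const) G2=G2&G1=0&1=0 -> 110
State from step 3 equals state from step 2 -> cycle length 1

Answer: 1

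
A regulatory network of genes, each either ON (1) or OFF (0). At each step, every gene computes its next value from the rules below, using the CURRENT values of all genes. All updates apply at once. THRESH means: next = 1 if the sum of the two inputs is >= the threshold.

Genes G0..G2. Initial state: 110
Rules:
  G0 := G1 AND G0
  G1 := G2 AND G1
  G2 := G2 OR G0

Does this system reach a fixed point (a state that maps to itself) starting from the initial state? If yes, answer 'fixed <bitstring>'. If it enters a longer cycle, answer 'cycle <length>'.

Answer: fixed 001

Derivation:
Step 0: 110
Step 1: G0=G1&G0=1&1=1 G1=G2&G1=0&1=0 G2=G2|G0=0|1=1 -> 101
Step 2: G0=G1&G0=0&1=0 G1=G2&G1=1&0=0 G2=G2|G0=1|1=1 -> 001
Step 3: G0=G1&G0=0&0=0 G1=G2&G1=1&0=0 G2=G2|G0=1|0=1 -> 001
Fixed point reached at step 2: 001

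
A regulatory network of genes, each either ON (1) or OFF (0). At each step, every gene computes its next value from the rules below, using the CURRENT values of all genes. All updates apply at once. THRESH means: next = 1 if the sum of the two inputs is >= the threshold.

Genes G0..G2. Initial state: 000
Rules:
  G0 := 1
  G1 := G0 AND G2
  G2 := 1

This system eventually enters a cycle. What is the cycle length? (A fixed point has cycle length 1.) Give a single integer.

Answer: 1

Derivation:
Step 0: 000
Step 1: G0=1(const) G1=G0&G2=0&0=0 G2=1(const) -> 101
Step 2: G0=1(const) G1=G0&G2=1&1=1 G2=1(const) -> 111
Step 3: G0=1(const) G1=G0&G2=1&1=1 G2=1(const) -> 111
State from step 3 equals state from step 2 -> cycle length 1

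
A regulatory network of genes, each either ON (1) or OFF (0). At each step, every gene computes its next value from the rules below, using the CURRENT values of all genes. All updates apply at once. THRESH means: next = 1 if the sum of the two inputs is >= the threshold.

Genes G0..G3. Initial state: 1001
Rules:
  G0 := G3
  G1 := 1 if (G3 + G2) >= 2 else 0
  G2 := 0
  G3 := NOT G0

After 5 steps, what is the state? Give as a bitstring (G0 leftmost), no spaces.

Step 1: G0=G3=1 G1=(1+0>=2)=0 G2=0(const) G3=NOT G0=NOT 1=0 -> 1000
Step 2: G0=G3=0 G1=(0+0>=2)=0 G2=0(const) G3=NOT G0=NOT 1=0 -> 0000
Step 3: G0=G3=0 G1=(0+0>=2)=0 G2=0(const) G3=NOT G0=NOT 0=1 -> 0001
Step 4: G0=G3=1 G1=(1+0>=2)=0 G2=0(const) G3=NOT G0=NOT 0=1 -> 1001
Step 5: G0=G3=1 G1=(1+0>=2)=0 G2=0(const) G3=NOT G0=NOT 1=0 -> 1000

1000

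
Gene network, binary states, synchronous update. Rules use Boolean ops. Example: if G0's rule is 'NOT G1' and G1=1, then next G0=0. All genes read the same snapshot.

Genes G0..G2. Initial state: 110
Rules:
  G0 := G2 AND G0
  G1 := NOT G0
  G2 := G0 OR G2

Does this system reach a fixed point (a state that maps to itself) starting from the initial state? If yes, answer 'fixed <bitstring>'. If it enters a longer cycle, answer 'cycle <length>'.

Answer: fixed 011

Derivation:
Step 0: 110
Step 1: G0=G2&G0=0&1=0 G1=NOT G0=NOT 1=0 G2=G0|G2=1|0=1 -> 001
Step 2: G0=G2&G0=1&0=0 G1=NOT G0=NOT 0=1 G2=G0|G2=0|1=1 -> 011
Step 3: G0=G2&G0=1&0=0 G1=NOT G0=NOT 0=1 G2=G0|G2=0|1=1 -> 011
Fixed point reached at step 2: 011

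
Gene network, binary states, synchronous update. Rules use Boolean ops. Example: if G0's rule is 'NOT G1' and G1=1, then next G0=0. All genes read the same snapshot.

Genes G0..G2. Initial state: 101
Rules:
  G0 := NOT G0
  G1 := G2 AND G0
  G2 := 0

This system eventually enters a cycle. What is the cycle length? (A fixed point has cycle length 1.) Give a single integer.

Answer: 2

Derivation:
Step 0: 101
Step 1: G0=NOT G0=NOT 1=0 G1=G2&G0=1&1=1 G2=0(const) -> 010
Step 2: G0=NOT G0=NOT 0=1 G1=G2&G0=0&0=0 G2=0(const) -> 100
Step 3: G0=NOT G0=NOT 1=0 G1=G2&G0=0&1=0 G2=0(const) -> 000
Step 4: G0=NOT G0=NOT 0=1 G1=G2&G0=0&0=0 G2=0(const) -> 100
State from step 4 equals state from step 2 -> cycle length 2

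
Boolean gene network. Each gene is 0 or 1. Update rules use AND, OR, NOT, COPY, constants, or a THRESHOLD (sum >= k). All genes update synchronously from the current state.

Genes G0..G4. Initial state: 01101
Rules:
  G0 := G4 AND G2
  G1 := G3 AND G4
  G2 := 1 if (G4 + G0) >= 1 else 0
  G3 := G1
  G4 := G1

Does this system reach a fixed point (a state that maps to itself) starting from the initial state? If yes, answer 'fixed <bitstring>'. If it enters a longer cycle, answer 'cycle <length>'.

Step 0: 01101
Step 1: G0=G4&G2=1&1=1 G1=G3&G4=0&1=0 G2=(1+0>=1)=1 G3=G1=1 G4=G1=1 -> 10111
Step 2: G0=G4&G2=1&1=1 G1=G3&G4=1&1=1 G2=(1+1>=1)=1 G3=G1=0 G4=G1=0 -> 11100
Step 3: G0=G4&G2=0&1=0 G1=G3&G4=0&0=0 G2=(0+1>=1)=1 G3=G1=1 G4=G1=1 -> 00111
Step 4: G0=G4&G2=1&1=1 G1=G3&G4=1&1=1 G2=(1+0>=1)=1 G3=G1=0 G4=G1=0 -> 11100
Cycle of length 2 starting at step 2 -> no fixed point

Answer: cycle 2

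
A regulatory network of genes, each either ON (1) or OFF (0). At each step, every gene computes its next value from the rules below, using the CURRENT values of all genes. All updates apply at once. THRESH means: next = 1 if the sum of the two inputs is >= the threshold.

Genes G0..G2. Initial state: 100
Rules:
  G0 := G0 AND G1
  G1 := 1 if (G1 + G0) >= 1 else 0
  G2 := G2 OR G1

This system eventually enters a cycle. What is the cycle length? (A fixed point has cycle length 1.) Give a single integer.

Answer: 1

Derivation:
Step 0: 100
Step 1: G0=G0&G1=1&0=0 G1=(0+1>=1)=1 G2=G2|G1=0|0=0 -> 010
Step 2: G0=G0&G1=0&1=0 G1=(1+0>=1)=1 G2=G2|G1=0|1=1 -> 011
Step 3: G0=G0&G1=0&1=0 G1=(1+0>=1)=1 G2=G2|G1=1|1=1 -> 011
State from step 3 equals state from step 2 -> cycle length 1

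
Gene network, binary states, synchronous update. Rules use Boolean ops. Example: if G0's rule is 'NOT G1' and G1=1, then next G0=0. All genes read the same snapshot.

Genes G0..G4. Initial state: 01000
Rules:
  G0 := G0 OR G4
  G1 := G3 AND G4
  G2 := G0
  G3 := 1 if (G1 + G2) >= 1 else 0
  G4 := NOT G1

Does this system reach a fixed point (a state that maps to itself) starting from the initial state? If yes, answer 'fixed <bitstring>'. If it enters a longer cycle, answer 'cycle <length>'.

Answer: cycle 4

Derivation:
Step 0: 01000
Step 1: G0=G0|G4=0|0=0 G1=G3&G4=0&0=0 G2=G0=0 G3=(1+0>=1)=1 G4=NOT G1=NOT 1=0 -> 00010
Step 2: G0=G0|G4=0|0=0 G1=G3&G4=1&0=0 G2=G0=0 G3=(0+0>=1)=0 G4=NOT G1=NOT 0=1 -> 00001
Step 3: G0=G0|G4=0|1=1 G1=G3&G4=0&1=0 G2=G0=0 G3=(0+0>=1)=0 G4=NOT G1=NOT 0=1 -> 10001
Step 4: G0=G0|G4=1|1=1 G1=G3&G4=0&1=0 G2=G0=1 G3=(0+0>=1)=0 G4=NOT G1=NOT 0=1 -> 10101
Step 5: G0=G0|G4=1|1=1 G1=G3&G4=0&1=0 G2=G0=1 G3=(0+1>=1)=1 G4=NOT G1=NOT 0=1 -> 10111
Step 6: G0=G0|G4=1|1=1 G1=G3&G4=1&1=1 G2=G0=1 G3=(0+1>=1)=1 G4=NOT G1=NOT 0=1 -> 11111
Step 7: G0=G0|G4=1|1=1 G1=G3&G4=1&1=1 G2=G0=1 G3=(1+1>=1)=1 G4=NOT G1=NOT 1=0 -> 11110
Step 8: G0=G0|G4=1|0=1 G1=G3&G4=1&0=0 G2=G0=1 G3=(1+1>=1)=1 G4=NOT G1=NOT 1=0 -> 10110
Step 9: G0=G0|G4=1|0=1 G1=G3&G4=1&0=0 G2=G0=1 G3=(0+1>=1)=1 G4=NOT G1=NOT 0=1 -> 10111
Cycle of length 4 starting at step 5 -> no fixed point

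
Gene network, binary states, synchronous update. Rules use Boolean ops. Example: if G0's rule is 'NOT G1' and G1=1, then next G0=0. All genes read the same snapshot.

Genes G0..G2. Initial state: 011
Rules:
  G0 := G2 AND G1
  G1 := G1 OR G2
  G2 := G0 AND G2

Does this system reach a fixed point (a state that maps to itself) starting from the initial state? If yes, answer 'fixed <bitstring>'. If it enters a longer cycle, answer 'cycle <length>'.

Step 0: 011
Step 1: G0=G2&G1=1&1=1 G1=G1|G2=1|1=1 G2=G0&G2=0&1=0 -> 110
Step 2: G0=G2&G1=0&1=0 G1=G1|G2=1|0=1 G2=G0&G2=1&0=0 -> 010
Step 3: G0=G2&G1=0&1=0 G1=G1|G2=1|0=1 G2=G0&G2=0&0=0 -> 010
Fixed point reached at step 2: 010

Answer: fixed 010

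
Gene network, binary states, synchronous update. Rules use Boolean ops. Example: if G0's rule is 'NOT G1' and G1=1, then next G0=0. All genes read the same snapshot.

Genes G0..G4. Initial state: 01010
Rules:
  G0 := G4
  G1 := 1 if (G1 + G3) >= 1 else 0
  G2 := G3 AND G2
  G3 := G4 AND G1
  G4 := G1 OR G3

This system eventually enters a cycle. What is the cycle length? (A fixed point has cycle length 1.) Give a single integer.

Answer: 1

Derivation:
Step 0: 01010
Step 1: G0=G4=0 G1=(1+1>=1)=1 G2=G3&G2=1&0=0 G3=G4&G1=0&1=0 G4=G1|G3=1|1=1 -> 01001
Step 2: G0=G4=1 G1=(1+0>=1)=1 G2=G3&G2=0&0=0 G3=G4&G1=1&1=1 G4=G1|G3=1|0=1 -> 11011
Step 3: G0=G4=1 G1=(1+1>=1)=1 G2=G3&G2=1&0=0 G3=G4&G1=1&1=1 G4=G1|G3=1|1=1 -> 11011
State from step 3 equals state from step 2 -> cycle length 1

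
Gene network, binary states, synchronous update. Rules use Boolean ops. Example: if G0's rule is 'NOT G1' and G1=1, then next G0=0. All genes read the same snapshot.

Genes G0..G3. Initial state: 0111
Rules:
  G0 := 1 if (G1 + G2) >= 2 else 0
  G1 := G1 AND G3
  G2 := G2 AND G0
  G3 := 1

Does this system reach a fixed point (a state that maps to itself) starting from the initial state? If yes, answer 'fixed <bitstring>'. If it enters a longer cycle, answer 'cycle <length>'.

Answer: fixed 0101

Derivation:
Step 0: 0111
Step 1: G0=(1+1>=2)=1 G1=G1&G3=1&1=1 G2=G2&G0=1&0=0 G3=1(const) -> 1101
Step 2: G0=(1+0>=2)=0 G1=G1&G3=1&1=1 G2=G2&G0=0&1=0 G3=1(const) -> 0101
Step 3: G0=(1+0>=2)=0 G1=G1&G3=1&1=1 G2=G2&G0=0&0=0 G3=1(const) -> 0101
Fixed point reached at step 2: 0101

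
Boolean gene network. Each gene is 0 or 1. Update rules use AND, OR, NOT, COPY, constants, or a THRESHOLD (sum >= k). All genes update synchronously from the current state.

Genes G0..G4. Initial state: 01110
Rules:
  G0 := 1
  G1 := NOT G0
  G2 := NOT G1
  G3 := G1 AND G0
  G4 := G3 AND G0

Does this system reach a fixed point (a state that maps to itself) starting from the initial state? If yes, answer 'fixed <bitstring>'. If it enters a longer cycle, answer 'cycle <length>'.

Answer: fixed 10100

Derivation:
Step 0: 01110
Step 1: G0=1(const) G1=NOT G0=NOT 0=1 G2=NOT G1=NOT 1=0 G3=G1&G0=1&0=0 G4=G3&G0=1&0=0 -> 11000
Step 2: G0=1(const) G1=NOT G0=NOT 1=0 G2=NOT G1=NOT 1=0 G3=G1&G0=1&1=1 G4=G3&G0=0&1=0 -> 10010
Step 3: G0=1(const) G1=NOT G0=NOT 1=0 G2=NOT G1=NOT 0=1 G3=G1&G0=0&1=0 G4=G3&G0=1&1=1 -> 10101
Step 4: G0=1(const) G1=NOT G0=NOT 1=0 G2=NOT G1=NOT 0=1 G3=G1&G0=0&1=0 G4=G3&G0=0&1=0 -> 10100
Step 5: G0=1(const) G1=NOT G0=NOT 1=0 G2=NOT G1=NOT 0=1 G3=G1&G0=0&1=0 G4=G3&G0=0&1=0 -> 10100
Fixed point reached at step 4: 10100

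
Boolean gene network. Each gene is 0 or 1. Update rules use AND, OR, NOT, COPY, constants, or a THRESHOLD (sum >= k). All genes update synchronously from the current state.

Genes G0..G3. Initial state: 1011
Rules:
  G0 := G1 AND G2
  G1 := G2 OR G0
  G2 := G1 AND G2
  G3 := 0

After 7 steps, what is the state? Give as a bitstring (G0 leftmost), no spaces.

Step 1: G0=G1&G2=0&1=0 G1=G2|G0=1|1=1 G2=G1&G2=0&1=0 G3=0(const) -> 0100
Step 2: G0=G1&G2=1&0=0 G1=G2|G0=0|0=0 G2=G1&G2=1&0=0 G3=0(const) -> 0000
Step 3: G0=G1&G2=0&0=0 G1=G2|G0=0|0=0 G2=G1&G2=0&0=0 G3=0(const) -> 0000
Step 4: G0=G1&G2=0&0=0 G1=G2|G0=0|0=0 G2=G1&G2=0&0=0 G3=0(const) -> 0000
Step 5: G0=G1&G2=0&0=0 G1=G2|G0=0|0=0 G2=G1&G2=0&0=0 G3=0(const) -> 0000
Step 6: G0=G1&G2=0&0=0 G1=G2|G0=0|0=0 G2=G1&G2=0&0=0 G3=0(const) -> 0000
Step 7: G0=G1&G2=0&0=0 G1=G2|G0=0|0=0 G2=G1&G2=0&0=0 G3=0(const) -> 0000

0000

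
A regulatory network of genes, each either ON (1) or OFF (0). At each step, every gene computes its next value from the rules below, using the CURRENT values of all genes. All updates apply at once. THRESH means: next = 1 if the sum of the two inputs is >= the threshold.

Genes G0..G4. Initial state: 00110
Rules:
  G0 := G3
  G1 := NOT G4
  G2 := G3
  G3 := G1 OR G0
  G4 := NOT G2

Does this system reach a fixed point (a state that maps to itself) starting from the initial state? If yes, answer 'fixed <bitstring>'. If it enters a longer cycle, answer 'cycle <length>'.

Step 0: 00110
Step 1: G0=G3=1 G1=NOT G4=NOT 0=1 G2=G3=1 G3=G1|G0=0|0=0 G4=NOT G2=NOT 1=0 -> 11100
Step 2: G0=G3=0 G1=NOT G4=NOT 0=1 G2=G3=0 G3=G1|G0=1|1=1 G4=NOT G2=NOT 1=0 -> 01010
Step 3: G0=G3=1 G1=NOT G4=NOT 0=1 G2=G3=1 G3=G1|G0=1|0=1 G4=NOT G2=NOT 0=1 -> 11111
Step 4: G0=G3=1 G1=NOT G4=NOT 1=0 G2=G3=1 G3=G1|G0=1|1=1 G4=NOT G2=NOT 1=0 -> 10110
Step 5: G0=G3=1 G1=NOT G4=NOT 0=1 G2=G3=1 G3=G1|G0=0|1=1 G4=NOT G2=NOT 1=0 -> 11110
Step 6: G0=G3=1 G1=NOT G4=NOT 0=1 G2=G3=1 G3=G1|G0=1|1=1 G4=NOT G2=NOT 1=0 -> 11110
Fixed point reached at step 5: 11110

Answer: fixed 11110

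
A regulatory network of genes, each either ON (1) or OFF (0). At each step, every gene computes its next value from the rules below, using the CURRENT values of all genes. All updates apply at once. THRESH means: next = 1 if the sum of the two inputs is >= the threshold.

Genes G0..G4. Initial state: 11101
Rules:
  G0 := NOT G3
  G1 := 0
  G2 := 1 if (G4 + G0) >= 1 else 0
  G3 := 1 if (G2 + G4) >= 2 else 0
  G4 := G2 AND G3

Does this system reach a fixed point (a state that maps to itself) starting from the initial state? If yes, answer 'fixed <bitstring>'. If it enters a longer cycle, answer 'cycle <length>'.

Step 0: 11101
Step 1: G0=NOT G3=NOT 0=1 G1=0(const) G2=(1+1>=1)=1 G3=(1+1>=2)=1 G4=G2&G3=1&0=0 -> 10110
Step 2: G0=NOT G3=NOT 1=0 G1=0(const) G2=(0+1>=1)=1 G3=(1+0>=2)=0 G4=G2&G3=1&1=1 -> 00101
Step 3: G0=NOT G3=NOT 0=1 G1=0(const) G2=(1+0>=1)=1 G3=(1+1>=2)=1 G4=G2&G3=1&0=0 -> 10110
Cycle of length 2 starting at step 1 -> no fixed point

Answer: cycle 2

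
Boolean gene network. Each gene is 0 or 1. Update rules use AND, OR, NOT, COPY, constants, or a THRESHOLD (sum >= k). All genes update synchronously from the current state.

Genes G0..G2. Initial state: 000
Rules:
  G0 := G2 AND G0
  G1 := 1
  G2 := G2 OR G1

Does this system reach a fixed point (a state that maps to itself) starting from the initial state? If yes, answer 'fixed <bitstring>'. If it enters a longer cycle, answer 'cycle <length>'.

Step 0: 000
Step 1: G0=G2&G0=0&0=0 G1=1(const) G2=G2|G1=0|0=0 -> 010
Step 2: G0=G2&G0=0&0=0 G1=1(const) G2=G2|G1=0|1=1 -> 011
Step 3: G0=G2&G0=1&0=0 G1=1(const) G2=G2|G1=1|1=1 -> 011
Fixed point reached at step 2: 011

Answer: fixed 011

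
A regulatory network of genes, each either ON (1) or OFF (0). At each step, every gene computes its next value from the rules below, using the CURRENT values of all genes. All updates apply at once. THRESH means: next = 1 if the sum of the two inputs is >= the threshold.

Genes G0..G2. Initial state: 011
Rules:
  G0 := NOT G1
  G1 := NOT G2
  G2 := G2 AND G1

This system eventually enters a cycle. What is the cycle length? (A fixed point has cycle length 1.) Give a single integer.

Step 0: 011
Step 1: G0=NOT G1=NOT 1=0 G1=NOT G2=NOT 1=0 G2=G2&G1=1&1=1 -> 001
Step 2: G0=NOT G1=NOT 0=1 G1=NOT G2=NOT 1=0 G2=G2&G1=1&0=0 -> 100
Step 3: G0=NOT G1=NOT 0=1 G1=NOT G2=NOT 0=1 G2=G2&G1=0&0=0 -> 110
Step 4: G0=NOT G1=NOT 1=0 G1=NOT G2=NOT 0=1 G2=G2&G1=0&1=0 -> 010
Step 5: G0=NOT G1=NOT 1=0 G1=NOT G2=NOT 0=1 G2=G2&G1=0&1=0 -> 010
State from step 5 equals state from step 4 -> cycle length 1

Answer: 1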